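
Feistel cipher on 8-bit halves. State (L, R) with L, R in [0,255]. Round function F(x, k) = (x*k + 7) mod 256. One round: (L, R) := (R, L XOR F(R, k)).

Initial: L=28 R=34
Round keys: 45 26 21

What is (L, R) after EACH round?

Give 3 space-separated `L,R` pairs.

Round 1 (k=45): L=34 R=29
Round 2 (k=26): L=29 R=219
Round 3 (k=21): L=219 R=227

Answer: 34,29 29,219 219,227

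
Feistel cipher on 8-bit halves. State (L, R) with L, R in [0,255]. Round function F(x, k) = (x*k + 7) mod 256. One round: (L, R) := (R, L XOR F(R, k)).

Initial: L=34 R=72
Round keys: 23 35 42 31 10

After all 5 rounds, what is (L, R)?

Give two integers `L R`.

Round 1 (k=23): L=72 R=93
Round 2 (k=35): L=93 R=246
Round 3 (k=42): L=246 R=62
Round 4 (k=31): L=62 R=127
Round 5 (k=10): L=127 R=195

Answer: 127 195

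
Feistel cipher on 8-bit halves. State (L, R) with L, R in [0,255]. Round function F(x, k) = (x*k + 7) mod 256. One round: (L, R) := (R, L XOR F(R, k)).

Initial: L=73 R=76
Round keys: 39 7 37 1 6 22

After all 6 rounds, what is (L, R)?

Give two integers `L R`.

Answer: 25 169

Derivation:
Round 1 (k=39): L=76 R=210
Round 2 (k=7): L=210 R=137
Round 3 (k=37): L=137 R=6
Round 4 (k=1): L=6 R=132
Round 5 (k=6): L=132 R=25
Round 6 (k=22): L=25 R=169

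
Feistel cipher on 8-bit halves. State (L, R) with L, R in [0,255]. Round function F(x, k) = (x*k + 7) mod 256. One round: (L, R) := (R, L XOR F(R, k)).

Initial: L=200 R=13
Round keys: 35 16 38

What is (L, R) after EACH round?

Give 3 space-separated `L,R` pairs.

Round 1 (k=35): L=13 R=6
Round 2 (k=16): L=6 R=106
Round 3 (k=38): L=106 R=197

Answer: 13,6 6,106 106,197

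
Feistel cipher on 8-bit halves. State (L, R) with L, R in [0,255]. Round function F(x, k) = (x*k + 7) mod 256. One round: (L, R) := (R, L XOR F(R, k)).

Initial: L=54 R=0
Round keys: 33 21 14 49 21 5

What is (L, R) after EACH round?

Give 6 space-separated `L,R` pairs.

Answer: 0,49 49,12 12,158 158,73 73,154 154,64

Derivation:
Round 1 (k=33): L=0 R=49
Round 2 (k=21): L=49 R=12
Round 3 (k=14): L=12 R=158
Round 4 (k=49): L=158 R=73
Round 5 (k=21): L=73 R=154
Round 6 (k=5): L=154 R=64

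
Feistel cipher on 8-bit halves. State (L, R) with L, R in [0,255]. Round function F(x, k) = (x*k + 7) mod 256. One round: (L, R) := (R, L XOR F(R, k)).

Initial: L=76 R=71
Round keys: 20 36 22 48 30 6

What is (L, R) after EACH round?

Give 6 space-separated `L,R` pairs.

Answer: 71,223 223,36 36,192 192,35 35,225 225,110

Derivation:
Round 1 (k=20): L=71 R=223
Round 2 (k=36): L=223 R=36
Round 3 (k=22): L=36 R=192
Round 4 (k=48): L=192 R=35
Round 5 (k=30): L=35 R=225
Round 6 (k=6): L=225 R=110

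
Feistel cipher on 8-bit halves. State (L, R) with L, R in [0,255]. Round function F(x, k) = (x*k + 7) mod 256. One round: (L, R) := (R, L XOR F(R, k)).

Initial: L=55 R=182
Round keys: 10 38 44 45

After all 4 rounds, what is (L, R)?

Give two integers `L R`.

Answer: 135 139

Derivation:
Round 1 (k=10): L=182 R=20
Round 2 (k=38): L=20 R=73
Round 3 (k=44): L=73 R=135
Round 4 (k=45): L=135 R=139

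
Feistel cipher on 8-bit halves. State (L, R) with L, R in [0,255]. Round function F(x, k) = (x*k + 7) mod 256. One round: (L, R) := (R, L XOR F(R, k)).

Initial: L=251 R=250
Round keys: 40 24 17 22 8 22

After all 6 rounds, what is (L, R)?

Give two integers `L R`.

Round 1 (k=40): L=250 R=236
Round 2 (k=24): L=236 R=221
Round 3 (k=17): L=221 R=88
Round 4 (k=22): L=88 R=74
Round 5 (k=8): L=74 R=15
Round 6 (k=22): L=15 R=27

Answer: 15 27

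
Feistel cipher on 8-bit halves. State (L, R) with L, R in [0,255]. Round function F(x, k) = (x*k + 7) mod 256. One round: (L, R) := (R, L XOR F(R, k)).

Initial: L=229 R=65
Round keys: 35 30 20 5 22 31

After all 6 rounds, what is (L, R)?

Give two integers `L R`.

Round 1 (k=35): L=65 R=15
Round 2 (k=30): L=15 R=136
Round 3 (k=20): L=136 R=168
Round 4 (k=5): L=168 R=199
Round 5 (k=22): L=199 R=137
Round 6 (k=31): L=137 R=89

Answer: 137 89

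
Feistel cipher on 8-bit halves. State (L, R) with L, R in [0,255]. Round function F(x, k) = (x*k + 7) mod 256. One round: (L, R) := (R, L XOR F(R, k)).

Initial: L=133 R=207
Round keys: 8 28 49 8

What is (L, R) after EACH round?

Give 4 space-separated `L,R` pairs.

Answer: 207,250 250,144 144,109 109,255

Derivation:
Round 1 (k=8): L=207 R=250
Round 2 (k=28): L=250 R=144
Round 3 (k=49): L=144 R=109
Round 4 (k=8): L=109 R=255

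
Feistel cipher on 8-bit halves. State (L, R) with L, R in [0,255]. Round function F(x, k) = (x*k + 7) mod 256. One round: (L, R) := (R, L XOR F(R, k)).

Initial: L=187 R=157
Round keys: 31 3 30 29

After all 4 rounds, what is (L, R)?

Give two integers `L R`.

Round 1 (k=31): L=157 R=177
Round 2 (k=3): L=177 R=135
Round 3 (k=30): L=135 R=104
Round 4 (k=29): L=104 R=72

Answer: 104 72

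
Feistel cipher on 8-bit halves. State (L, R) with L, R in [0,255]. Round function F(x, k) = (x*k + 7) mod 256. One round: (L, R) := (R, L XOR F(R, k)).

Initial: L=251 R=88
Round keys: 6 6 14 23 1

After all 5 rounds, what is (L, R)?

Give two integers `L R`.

Answer: 141 177

Derivation:
Round 1 (k=6): L=88 R=236
Round 2 (k=6): L=236 R=215
Round 3 (k=14): L=215 R=37
Round 4 (k=23): L=37 R=141
Round 5 (k=1): L=141 R=177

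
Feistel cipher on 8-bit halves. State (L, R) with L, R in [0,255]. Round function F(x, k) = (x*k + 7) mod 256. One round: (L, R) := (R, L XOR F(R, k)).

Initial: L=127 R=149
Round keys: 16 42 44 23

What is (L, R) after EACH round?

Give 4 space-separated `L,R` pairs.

Round 1 (k=16): L=149 R=40
Round 2 (k=42): L=40 R=2
Round 3 (k=44): L=2 R=119
Round 4 (k=23): L=119 R=186

Answer: 149,40 40,2 2,119 119,186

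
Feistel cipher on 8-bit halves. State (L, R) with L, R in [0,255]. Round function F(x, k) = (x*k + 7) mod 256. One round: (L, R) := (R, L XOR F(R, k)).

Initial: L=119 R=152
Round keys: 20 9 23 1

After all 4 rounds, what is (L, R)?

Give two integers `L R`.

Answer: 112 248

Derivation:
Round 1 (k=20): L=152 R=144
Round 2 (k=9): L=144 R=143
Round 3 (k=23): L=143 R=112
Round 4 (k=1): L=112 R=248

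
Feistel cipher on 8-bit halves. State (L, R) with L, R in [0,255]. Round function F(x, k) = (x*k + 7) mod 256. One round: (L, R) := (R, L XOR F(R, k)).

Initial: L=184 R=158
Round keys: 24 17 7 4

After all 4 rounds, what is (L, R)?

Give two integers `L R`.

Answer: 160 127

Derivation:
Round 1 (k=24): L=158 R=111
Round 2 (k=17): L=111 R=248
Round 3 (k=7): L=248 R=160
Round 4 (k=4): L=160 R=127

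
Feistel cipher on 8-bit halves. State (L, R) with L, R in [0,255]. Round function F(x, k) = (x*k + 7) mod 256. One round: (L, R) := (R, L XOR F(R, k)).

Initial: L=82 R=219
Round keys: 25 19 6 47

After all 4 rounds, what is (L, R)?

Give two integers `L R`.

Answer: 135 36

Derivation:
Round 1 (k=25): L=219 R=56
Round 2 (k=19): L=56 R=244
Round 3 (k=6): L=244 R=135
Round 4 (k=47): L=135 R=36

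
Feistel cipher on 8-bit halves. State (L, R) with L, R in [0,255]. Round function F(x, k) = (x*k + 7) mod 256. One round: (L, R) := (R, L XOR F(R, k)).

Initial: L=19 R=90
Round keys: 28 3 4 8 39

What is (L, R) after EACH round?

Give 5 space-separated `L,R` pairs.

Round 1 (k=28): L=90 R=204
Round 2 (k=3): L=204 R=49
Round 3 (k=4): L=49 R=7
Round 4 (k=8): L=7 R=14
Round 5 (k=39): L=14 R=46

Answer: 90,204 204,49 49,7 7,14 14,46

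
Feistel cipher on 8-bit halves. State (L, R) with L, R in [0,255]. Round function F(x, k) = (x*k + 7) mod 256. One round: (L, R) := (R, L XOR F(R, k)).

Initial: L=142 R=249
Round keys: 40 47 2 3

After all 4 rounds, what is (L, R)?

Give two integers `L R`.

Answer: 4 60

Derivation:
Round 1 (k=40): L=249 R=97
Round 2 (k=47): L=97 R=47
Round 3 (k=2): L=47 R=4
Round 4 (k=3): L=4 R=60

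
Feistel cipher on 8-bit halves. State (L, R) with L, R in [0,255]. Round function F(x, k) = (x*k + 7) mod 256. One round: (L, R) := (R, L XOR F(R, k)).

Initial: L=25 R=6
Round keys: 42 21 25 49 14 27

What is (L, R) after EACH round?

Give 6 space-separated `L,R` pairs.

Answer: 6,26 26,47 47,132 132,100 100,251 251,228

Derivation:
Round 1 (k=42): L=6 R=26
Round 2 (k=21): L=26 R=47
Round 3 (k=25): L=47 R=132
Round 4 (k=49): L=132 R=100
Round 5 (k=14): L=100 R=251
Round 6 (k=27): L=251 R=228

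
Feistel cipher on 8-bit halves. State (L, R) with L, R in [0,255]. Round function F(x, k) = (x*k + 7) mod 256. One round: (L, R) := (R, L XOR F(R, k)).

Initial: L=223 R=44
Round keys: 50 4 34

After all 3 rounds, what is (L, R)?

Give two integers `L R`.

Answer: 43 253

Derivation:
Round 1 (k=50): L=44 R=64
Round 2 (k=4): L=64 R=43
Round 3 (k=34): L=43 R=253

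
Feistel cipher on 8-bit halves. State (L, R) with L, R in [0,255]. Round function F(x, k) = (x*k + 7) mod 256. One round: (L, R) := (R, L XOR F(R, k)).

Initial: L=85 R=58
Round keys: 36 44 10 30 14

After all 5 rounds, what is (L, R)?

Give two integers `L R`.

Answer: 36 60

Derivation:
Round 1 (k=36): L=58 R=122
Round 2 (k=44): L=122 R=197
Round 3 (k=10): L=197 R=195
Round 4 (k=30): L=195 R=36
Round 5 (k=14): L=36 R=60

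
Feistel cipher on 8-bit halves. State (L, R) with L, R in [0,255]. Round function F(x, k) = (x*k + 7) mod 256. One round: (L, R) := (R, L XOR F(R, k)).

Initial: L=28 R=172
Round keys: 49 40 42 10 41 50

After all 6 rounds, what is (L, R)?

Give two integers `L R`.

Answer: 85 57

Derivation:
Round 1 (k=49): L=172 R=239
Round 2 (k=40): L=239 R=243
Round 3 (k=42): L=243 R=10
Round 4 (k=10): L=10 R=152
Round 5 (k=41): L=152 R=85
Round 6 (k=50): L=85 R=57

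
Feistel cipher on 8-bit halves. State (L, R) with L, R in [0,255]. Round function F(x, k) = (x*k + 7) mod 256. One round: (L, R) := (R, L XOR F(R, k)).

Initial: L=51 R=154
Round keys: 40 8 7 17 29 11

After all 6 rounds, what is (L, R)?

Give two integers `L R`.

Round 1 (k=40): L=154 R=36
Round 2 (k=8): L=36 R=189
Round 3 (k=7): L=189 R=22
Round 4 (k=17): L=22 R=192
Round 5 (k=29): L=192 R=209
Round 6 (k=11): L=209 R=194

Answer: 209 194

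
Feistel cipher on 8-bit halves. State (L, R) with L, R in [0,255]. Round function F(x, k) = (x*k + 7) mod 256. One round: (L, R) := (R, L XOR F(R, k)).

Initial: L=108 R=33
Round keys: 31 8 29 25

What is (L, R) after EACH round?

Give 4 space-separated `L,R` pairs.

Answer: 33,106 106,118 118,15 15,8

Derivation:
Round 1 (k=31): L=33 R=106
Round 2 (k=8): L=106 R=118
Round 3 (k=29): L=118 R=15
Round 4 (k=25): L=15 R=8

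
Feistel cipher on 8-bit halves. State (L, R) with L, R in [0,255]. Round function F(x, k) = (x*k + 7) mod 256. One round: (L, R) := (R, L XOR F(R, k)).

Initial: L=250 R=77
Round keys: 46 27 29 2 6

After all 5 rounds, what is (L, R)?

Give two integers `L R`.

Answer: 244 116

Derivation:
Round 1 (k=46): L=77 R=39
Round 2 (k=27): L=39 R=105
Round 3 (k=29): L=105 R=203
Round 4 (k=2): L=203 R=244
Round 5 (k=6): L=244 R=116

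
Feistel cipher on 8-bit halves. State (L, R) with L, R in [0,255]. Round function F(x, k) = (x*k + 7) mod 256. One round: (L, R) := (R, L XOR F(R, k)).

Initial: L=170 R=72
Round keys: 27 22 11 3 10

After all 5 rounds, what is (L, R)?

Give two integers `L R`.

Answer: 253 90

Derivation:
Round 1 (k=27): L=72 R=53
Round 2 (k=22): L=53 R=221
Round 3 (k=11): L=221 R=179
Round 4 (k=3): L=179 R=253
Round 5 (k=10): L=253 R=90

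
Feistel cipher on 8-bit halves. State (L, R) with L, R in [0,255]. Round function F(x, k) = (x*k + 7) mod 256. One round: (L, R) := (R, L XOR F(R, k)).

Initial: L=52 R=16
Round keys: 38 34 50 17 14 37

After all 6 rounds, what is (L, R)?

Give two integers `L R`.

Round 1 (k=38): L=16 R=83
Round 2 (k=34): L=83 R=29
Round 3 (k=50): L=29 R=226
Round 4 (k=17): L=226 R=20
Round 5 (k=14): L=20 R=253
Round 6 (k=37): L=253 R=140

Answer: 253 140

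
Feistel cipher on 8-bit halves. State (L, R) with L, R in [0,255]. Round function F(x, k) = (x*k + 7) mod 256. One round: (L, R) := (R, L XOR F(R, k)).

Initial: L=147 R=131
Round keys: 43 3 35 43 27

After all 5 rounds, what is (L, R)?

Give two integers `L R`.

Round 1 (k=43): L=131 R=155
Round 2 (k=3): L=155 R=91
Round 3 (k=35): L=91 R=227
Round 4 (k=43): L=227 R=115
Round 5 (k=27): L=115 R=203

Answer: 115 203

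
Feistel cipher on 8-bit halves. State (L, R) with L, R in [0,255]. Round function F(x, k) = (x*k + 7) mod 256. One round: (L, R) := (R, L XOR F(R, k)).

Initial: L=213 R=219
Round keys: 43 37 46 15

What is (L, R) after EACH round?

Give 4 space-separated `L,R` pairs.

Answer: 219,5 5,27 27,228 228,120

Derivation:
Round 1 (k=43): L=219 R=5
Round 2 (k=37): L=5 R=27
Round 3 (k=46): L=27 R=228
Round 4 (k=15): L=228 R=120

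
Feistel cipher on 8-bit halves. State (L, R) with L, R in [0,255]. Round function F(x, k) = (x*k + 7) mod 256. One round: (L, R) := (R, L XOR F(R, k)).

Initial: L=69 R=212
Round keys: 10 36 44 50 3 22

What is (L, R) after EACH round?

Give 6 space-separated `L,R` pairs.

Round 1 (k=10): L=212 R=10
Round 2 (k=36): L=10 R=187
Round 3 (k=44): L=187 R=33
Round 4 (k=50): L=33 R=194
Round 5 (k=3): L=194 R=108
Round 6 (k=22): L=108 R=141

Answer: 212,10 10,187 187,33 33,194 194,108 108,141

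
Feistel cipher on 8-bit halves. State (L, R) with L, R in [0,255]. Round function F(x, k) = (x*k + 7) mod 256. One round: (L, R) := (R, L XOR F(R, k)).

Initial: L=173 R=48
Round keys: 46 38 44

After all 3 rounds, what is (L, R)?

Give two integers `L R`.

Answer: 179 193

Derivation:
Round 1 (k=46): L=48 R=10
Round 2 (k=38): L=10 R=179
Round 3 (k=44): L=179 R=193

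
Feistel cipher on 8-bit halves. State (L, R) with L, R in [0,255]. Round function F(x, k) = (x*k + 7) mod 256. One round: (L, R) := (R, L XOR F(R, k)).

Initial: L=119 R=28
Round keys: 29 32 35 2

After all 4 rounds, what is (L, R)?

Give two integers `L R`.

Answer: 124 100

Derivation:
Round 1 (k=29): L=28 R=68
Round 2 (k=32): L=68 R=155
Round 3 (k=35): L=155 R=124
Round 4 (k=2): L=124 R=100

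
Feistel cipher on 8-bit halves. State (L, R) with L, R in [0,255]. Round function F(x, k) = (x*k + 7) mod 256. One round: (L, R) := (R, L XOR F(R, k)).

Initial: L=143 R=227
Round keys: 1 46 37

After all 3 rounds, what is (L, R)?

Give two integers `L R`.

Round 1 (k=1): L=227 R=101
Round 2 (k=46): L=101 R=206
Round 3 (k=37): L=206 R=168

Answer: 206 168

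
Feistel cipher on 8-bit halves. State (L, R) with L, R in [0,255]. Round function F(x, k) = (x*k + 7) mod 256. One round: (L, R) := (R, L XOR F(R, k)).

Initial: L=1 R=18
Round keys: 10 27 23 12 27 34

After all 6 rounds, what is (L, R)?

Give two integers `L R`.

Round 1 (k=10): L=18 R=186
Round 2 (k=27): L=186 R=183
Round 3 (k=23): L=183 R=194
Round 4 (k=12): L=194 R=168
Round 5 (k=27): L=168 R=125
Round 6 (k=34): L=125 R=9

Answer: 125 9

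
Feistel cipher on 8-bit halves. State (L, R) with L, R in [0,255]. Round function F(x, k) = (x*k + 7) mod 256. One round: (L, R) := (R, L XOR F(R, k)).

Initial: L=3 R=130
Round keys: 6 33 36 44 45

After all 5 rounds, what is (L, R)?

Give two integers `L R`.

Round 1 (k=6): L=130 R=16
Round 2 (k=33): L=16 R=149
Round 3 (k=36): L=149 R=235
Round 4 (k=44): L=235 R=254
Round 5 (k=45): L=254 R=70

Answer: 254 70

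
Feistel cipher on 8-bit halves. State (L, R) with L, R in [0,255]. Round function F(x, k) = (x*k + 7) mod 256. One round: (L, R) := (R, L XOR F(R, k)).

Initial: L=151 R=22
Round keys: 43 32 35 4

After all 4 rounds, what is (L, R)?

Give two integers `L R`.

Answer: 180 6

Derivation:
Round 1 (k=43): L=22 R=46
Round 2 (k=32): L=46 R=209
Round 3 (k=35): L=209 R=180
Round 4 (k=4): L=180 R=6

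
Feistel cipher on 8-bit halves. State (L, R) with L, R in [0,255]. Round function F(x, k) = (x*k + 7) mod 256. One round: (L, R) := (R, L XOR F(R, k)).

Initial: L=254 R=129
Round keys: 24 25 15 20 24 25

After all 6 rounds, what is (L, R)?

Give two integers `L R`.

Answer: 192 21

Derivation:
Round 1 (k=24): L=129 R=225
Round 2 (k=25): L=225 R=129
Round 3 (k=15): L=129 R=119
Round 4 (k=20): L=119 R=210
Round 5 (k=24): L=210 R=192
Round 6 (k=25): L=192 R=21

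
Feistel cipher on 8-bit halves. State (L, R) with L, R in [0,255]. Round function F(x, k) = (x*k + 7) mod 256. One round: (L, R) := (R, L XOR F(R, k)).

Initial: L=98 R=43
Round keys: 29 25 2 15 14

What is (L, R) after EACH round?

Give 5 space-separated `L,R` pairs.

Round 1 (k=29): L=43 R=132
Round 2 (k=25): L=132 R=192
Round 3 (k=2): L=192 R=3
Round 4 (k=15): L=3 R=244
Round 5 (k=14): L=244 R=92

Answer: 43,132 132,192 192,3 3,244 244,92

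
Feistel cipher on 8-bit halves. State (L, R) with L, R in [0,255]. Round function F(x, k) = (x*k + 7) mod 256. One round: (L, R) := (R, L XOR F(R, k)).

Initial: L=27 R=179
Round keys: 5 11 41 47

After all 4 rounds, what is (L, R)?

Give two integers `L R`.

Round 1 (k=5): L=179 R=157
Round 2 (k=11): L=157 R=117
Round 3 (k=41): L=117 R=89
Round 4 (k=47): L=89 R=43

Answer: 89 43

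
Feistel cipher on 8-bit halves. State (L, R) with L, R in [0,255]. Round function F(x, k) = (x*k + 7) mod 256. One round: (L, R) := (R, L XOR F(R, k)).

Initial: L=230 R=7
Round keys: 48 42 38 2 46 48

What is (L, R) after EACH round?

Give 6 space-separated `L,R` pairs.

Answer: 7,177 177,22 22,250 250,237 237,103 103,186

Derivation:
Round 1 (k=48): L=7 R=177
Round 2 (k=42): L=177 R=22
Round 3 (k=38): L=22 R=250
Round 4 (k=2): L=250 R=237
Round 5 (k=46): L=237 R=103
Round 6 (k=48): L=103 R=186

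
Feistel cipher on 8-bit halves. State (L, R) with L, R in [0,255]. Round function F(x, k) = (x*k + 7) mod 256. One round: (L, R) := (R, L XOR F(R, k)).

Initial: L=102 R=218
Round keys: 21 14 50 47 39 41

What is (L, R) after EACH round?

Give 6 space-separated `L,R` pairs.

Round 1 (k=21): L=218 R=143
Round 2 (k=14): L=143 R=3
Round 3 (k=50): L=3 R=18
Round 4 (k=47): L=18 R=86
Round 5 (k=39): L=86 R=51
Round 6 (k=41): L=51 R=100

Answer: 218,143 143,3 3,18 18,86 86,51 51,100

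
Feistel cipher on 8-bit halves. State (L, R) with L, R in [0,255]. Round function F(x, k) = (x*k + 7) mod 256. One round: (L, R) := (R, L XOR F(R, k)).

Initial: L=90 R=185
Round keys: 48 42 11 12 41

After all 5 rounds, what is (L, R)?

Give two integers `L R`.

Round 1 (k=48): L=185 R=237
Round 2 (k=42): L=237 R=80
Round 3 (k=11): L=80 R=154
Round 4 (k=12): L=154 R=111
Round 5 (k=41): L=111 R=84

Answer: 111 84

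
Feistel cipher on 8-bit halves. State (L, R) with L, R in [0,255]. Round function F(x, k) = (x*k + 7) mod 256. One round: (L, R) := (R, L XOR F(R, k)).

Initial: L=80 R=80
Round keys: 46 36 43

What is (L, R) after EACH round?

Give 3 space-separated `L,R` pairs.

Round 1 (k=46): L=80 R=55
Round 2 (k=36): L=55 R=147
Round 3 (k=43): L=147 R=143

Answer: 80,55 55,147 147,143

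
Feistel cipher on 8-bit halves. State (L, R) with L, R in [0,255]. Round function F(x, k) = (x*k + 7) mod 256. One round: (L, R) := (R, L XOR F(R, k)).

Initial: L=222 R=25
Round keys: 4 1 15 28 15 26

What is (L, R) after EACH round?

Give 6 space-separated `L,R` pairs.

Round 1 (k=4): L=25 R=181
Round 2 (k=1): L=181 R=165
Round 3 (k=15): L=165 R=7
Round 4 (k=28): L=7 R=110
Round 5 (k=15): L=110 R=126
Round 6 (k=26): L=126 R=189

Answer: 25,181 181,165 165,7 7,110 110,126 126,189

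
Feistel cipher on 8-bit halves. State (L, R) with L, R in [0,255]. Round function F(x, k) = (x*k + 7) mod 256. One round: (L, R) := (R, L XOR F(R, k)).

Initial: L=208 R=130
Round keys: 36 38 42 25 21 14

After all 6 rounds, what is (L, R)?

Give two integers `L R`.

Answer: 187 179

Derivation:
Round 1 (k=36): L=130 R=159
Round 2 (k=38): L=159 R=35
Round 3 (k=42): L=35 R=90
Round 4 (k=25): L=90 R=242
Round 5 (k=21): L=242 R=187
Round 6 (k=14): L=187 R=179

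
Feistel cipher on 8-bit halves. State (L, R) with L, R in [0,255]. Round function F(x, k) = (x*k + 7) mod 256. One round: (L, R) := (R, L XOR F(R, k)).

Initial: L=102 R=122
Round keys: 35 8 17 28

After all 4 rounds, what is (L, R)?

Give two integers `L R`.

Answer: 239 206

Derivation:
Round 1 (k=35): L=122 R=211
Round 2 (k=8): L=211 R=229
Round 3 (k=17): L=229 R=239
Round 4 (k=28): L=239 R=206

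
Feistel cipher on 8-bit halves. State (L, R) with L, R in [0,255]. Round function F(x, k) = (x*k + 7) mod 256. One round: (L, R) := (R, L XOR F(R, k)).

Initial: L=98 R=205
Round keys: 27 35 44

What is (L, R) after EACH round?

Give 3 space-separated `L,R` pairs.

Round 1 (k=27): L=205 R=196
Round 2 (k=35): L=196 R=30
Round 3 (k=44): L=30 R=235

Answer: 205,196 196,30 30,235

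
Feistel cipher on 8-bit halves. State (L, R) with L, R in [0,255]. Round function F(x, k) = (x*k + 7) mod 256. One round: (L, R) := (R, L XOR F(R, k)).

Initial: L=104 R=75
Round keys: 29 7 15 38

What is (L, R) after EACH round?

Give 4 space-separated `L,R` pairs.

Answer: 75,238 238,194 194,139 139,107

Derivation:
Round 1 (k=29): L=75 R=238
Round 2 (k=7): L=238 R=194
Round 3 (k=15): L=194 R=139
Round 4 (k=38): L=139 R=107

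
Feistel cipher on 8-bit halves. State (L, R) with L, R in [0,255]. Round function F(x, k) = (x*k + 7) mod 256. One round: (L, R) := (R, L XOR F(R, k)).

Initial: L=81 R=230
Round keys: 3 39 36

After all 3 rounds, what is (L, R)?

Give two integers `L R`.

Answer: 185 227

Derivation:
Round 1 (k=3): L=230 R=232
Round 2 (k=39): L=232 R=185
Round 3 (k=36): L=185 R=227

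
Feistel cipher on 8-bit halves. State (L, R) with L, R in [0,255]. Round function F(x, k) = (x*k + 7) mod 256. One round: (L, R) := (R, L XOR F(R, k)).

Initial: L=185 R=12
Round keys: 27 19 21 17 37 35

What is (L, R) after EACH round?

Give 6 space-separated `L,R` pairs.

Round 1 (k=27): L=12 R=242
Round 2 (k=19): L=242 R=241
Round 3 (k=21): L=241 R=62
Round 4 (k=17): L=62 R=212
Round 5 (k=37): L=212 R=149
Round 6 (k=35): L=149 R=178

Answer: 12,242 242,241 241,62 62,212 212,149 149,178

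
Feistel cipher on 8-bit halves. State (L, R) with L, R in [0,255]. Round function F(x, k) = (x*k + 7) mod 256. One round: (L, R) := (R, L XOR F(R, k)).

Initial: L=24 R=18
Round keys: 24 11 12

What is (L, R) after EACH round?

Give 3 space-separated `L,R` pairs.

Answer: 18,175 175,158 158,192

Derivation:
Round 1 (k=24): L=18 R=175
Round 2 (k=11): L=175 R=158
Round 3 (k=12): L=158 R=192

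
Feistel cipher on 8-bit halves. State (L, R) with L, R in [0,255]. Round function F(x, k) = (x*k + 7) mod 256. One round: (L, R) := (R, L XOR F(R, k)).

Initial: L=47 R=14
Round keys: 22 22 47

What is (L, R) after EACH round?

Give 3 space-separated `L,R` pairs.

Answer: 14,20 20,177 177,146

Derivation:
Round 1 (k=22): L=14 R=20
Round 2 (k=22): L=20 R=177
Round 3 (k=47): L=177 R=146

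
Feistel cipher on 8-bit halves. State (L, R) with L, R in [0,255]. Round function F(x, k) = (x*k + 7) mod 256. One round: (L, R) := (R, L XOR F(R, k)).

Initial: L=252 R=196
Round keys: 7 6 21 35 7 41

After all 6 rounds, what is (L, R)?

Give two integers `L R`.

Answer: 49 81

Derivation:
Round 1 (k=7): L=196 R=159
Round 2 (k=6): L=159 R=5
Round 3 (k=21): L=5 R=239
Round 4 (k=35): L=239 R=177
Round 5 (k=7): L=177 R=49
Round 6 (k=41): L=49 R=81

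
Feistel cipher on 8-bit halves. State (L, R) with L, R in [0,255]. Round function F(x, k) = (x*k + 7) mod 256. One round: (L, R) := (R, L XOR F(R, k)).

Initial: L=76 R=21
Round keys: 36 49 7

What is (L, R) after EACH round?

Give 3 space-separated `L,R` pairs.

Round 1 (k=36): L=21 R=183
Round 2 (k=49): L=183 R=27
Round 3 (k=7): L=27 R=115

Answer: 21,183 183,27 27,115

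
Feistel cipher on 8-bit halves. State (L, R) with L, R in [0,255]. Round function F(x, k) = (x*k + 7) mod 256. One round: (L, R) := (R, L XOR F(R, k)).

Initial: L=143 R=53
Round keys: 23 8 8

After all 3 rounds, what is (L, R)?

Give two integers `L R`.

Answer: 26 146

Derivation:
Round 1 (k=23): L=53 R=69
Round 2 (k=8): L=69 R=26
Round 3 (k=8): L=26 R=146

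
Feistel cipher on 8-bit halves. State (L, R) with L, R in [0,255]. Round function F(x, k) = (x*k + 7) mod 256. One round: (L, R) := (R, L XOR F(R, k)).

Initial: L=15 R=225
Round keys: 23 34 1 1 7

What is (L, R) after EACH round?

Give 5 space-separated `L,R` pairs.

Round 1 (k=23): L=225 R=49
Round 2 (k=34): L=49 R=104
Round 3 (k=1): L=104 R=94
Round 4 (k=1): L=94 R=13
Round 5 (k=7): L=13 R=60

Answer: 225,49 49,104 104,94 94,13 13,60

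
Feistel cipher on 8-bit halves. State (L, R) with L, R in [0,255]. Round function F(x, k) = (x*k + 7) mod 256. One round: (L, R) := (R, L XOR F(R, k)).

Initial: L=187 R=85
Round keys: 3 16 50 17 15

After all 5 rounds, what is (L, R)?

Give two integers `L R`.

Round 1 (k=3): L=85 R=189
Round 2 (k=16): L=189 R=130
Round 3 (k=50): L=130 R=214
Round 4 (k=17): L=214 R=191
Round 5 (k=15): L=191 R=238

Answer: 191 238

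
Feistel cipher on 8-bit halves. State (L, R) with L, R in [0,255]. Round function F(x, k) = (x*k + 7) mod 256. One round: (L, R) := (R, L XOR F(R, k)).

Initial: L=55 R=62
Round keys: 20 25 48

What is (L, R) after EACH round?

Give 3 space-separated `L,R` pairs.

Answer: 62,232 232,145 145,223

Derivation:
Round 1 (k=20): L=62 R=232
Round 2 (k=25): L=232 R=145
Round 3 (k=48): L=145 R=223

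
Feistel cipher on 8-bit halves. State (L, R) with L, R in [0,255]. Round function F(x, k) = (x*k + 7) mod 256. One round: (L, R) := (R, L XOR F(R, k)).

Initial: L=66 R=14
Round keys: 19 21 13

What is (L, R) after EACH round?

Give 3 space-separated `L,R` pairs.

Round 1 (k=19): L=14 R=83
Round 2 (k=21): L=83 R=216
Round 3 (k=13): L=216 R=172

Answer: 14,83 83,216 216,172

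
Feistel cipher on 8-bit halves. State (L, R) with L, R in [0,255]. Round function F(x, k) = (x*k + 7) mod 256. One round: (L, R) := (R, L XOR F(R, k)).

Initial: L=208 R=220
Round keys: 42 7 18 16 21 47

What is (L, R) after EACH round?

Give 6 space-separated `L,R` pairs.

Round 1 (k=42): L=220 R=207
Round 2 (k=7): L=207 R=108
Round 3 (k=18): L=108 R=80
Round 4 (k=16): L=80 R=107
Round 5 (k=21): L=107 R=158
Round 6 (k=47): L=158 R=98

Answer: 220,207 207,108 108,80 80,107 107,158 158,98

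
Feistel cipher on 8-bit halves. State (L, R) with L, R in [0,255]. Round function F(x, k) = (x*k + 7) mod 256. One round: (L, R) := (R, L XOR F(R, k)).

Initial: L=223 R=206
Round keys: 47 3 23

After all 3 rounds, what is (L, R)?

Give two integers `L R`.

Round 1 (k=47): L=206 R=6
Round 2 (k=3): L=6 R=215
Round 3 (k=23): L=215 R=94

Answer: 215 94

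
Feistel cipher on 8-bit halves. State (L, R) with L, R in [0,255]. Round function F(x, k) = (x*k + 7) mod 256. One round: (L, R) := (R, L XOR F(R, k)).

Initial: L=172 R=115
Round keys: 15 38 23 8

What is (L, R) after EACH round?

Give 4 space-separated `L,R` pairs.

Round 1 (k=15): L=115 R=104
Round 2 (k=38): L=104 R=4
Round 3 (k=23): L=4 R=11
Round 4 (k=8): L=11 R=91

Answer: 115,104 104,4 4,11 11,91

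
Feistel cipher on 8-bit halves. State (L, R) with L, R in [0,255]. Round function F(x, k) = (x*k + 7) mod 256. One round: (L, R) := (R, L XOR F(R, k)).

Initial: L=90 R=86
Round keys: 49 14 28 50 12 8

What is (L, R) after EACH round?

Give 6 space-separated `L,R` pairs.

Answer: 86,39 39,127 127,204 204,160 160,75 75,255

Derivation:
Round 1 (k=49): L=86 R=39
Round 2 (k=14): L=39 R=127
Round 3 (k=28): L=127 R=204
Round 4 (k=50): L=204 R=160
Round 5 (k=12): L=160 R=75
Round 6 (k=8): L=75 R=255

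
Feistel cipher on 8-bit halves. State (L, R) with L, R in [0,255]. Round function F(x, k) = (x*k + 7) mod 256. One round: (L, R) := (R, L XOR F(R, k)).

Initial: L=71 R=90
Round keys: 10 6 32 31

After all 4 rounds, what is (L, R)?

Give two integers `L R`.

Round 1 (k=10): L=90 R=204
Round 2 (k=6): L=204 R=149
Round 3 (k=32): L=149 R=107
Round 4 (k=31): L=107 R=105

Answer: 107 105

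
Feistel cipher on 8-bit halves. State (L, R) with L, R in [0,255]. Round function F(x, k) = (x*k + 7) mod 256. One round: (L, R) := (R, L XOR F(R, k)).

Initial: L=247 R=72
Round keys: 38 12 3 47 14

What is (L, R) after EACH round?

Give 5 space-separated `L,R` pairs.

Round 1 (k=38): L=72 R=64
Round 2 (k=12): L=64 R=79
Round 3 (k=3): L=79 R=180
Round 4 (k=47): L=180 R=92
Round 5 (k=14): L=92 R=187

Answer: 72,64 64,79 79,180 180,92 92,187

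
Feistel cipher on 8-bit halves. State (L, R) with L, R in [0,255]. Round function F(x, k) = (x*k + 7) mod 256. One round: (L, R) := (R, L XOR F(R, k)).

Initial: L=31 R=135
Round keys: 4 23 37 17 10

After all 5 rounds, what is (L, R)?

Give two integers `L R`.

Answer: 250 212

Derivation:
Round 1 (k=4): L=135 R=60
Round 2 (k=23): L=60 R=236
Round 3 (k=37): L=236 R=31
Round 4 (k=17): L=31 R=250
Round 5 (k=10): L=250 R=212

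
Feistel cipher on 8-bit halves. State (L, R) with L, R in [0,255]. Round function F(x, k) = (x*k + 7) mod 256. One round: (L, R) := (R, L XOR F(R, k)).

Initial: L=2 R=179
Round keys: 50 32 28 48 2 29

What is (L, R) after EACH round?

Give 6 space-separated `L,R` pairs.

Answer: 179,255 255,84 84,200 200,211 211,101 101,171

Derivation:
Round 1 (k=50): L=179 R=255
Round 2 (k=32): L=255 R=84
Round 3 (k=28): L=84 R=200
Round 4 (k=48): L=200 R=211
Round 5 (k=2): L=211 R=101
Round 6 (k=29): L=101 R=171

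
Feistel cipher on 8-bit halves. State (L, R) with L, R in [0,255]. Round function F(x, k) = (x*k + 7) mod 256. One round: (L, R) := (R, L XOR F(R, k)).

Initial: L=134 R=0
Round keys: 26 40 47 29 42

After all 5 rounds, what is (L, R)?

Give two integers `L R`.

Answer: 131 172

Derivation:
Round 1 (k=26): L=0 R=129
Round 2 (k=40): L=129 R=47
Round 3 (k=47): L=47 R=41
Round 4 (k=29): L=41 R=131
Round 5 (k=42): L=131 R=172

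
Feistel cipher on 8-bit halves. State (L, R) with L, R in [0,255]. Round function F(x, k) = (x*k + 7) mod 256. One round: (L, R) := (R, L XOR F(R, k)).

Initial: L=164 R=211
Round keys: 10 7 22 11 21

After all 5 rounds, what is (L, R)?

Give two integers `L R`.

Answer: 110 41

Derivation:
Round 1 (k=10): L=211 R=225
Round 2 (k=7): L=225 R=253
Round 3 (k=22): L=253 R=36
Round 4 (k=11): L=36 R=110
Round 5 (k=21): L=110 R=41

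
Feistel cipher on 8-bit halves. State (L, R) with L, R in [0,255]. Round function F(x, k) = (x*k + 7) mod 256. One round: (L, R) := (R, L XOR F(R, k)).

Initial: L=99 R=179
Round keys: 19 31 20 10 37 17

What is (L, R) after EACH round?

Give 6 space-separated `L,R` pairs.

Round 1 (k=19): L=179 R=51
Round 2 (k=31): L=51 R=135
Round 3 (k=20): L=135 R=160
Round 4 (k=10): L=160 R=192
Round 5 (k=37): L=192 R=103
Round 6 (k=17): L=103 R=30

Answer: 179,51 51,135 135,160 160,192 192,103 103,30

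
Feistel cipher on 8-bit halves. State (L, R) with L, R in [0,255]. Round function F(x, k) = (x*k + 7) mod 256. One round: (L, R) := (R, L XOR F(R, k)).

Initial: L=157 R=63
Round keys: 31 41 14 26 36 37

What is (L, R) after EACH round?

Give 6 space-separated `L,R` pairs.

Answer: 63,53 53,187 187,116 116,116 116,35 35,98

Derivation:
Round 1 (k=31): L=63 R=53
Round 2 (k=41): L=53 R=187
Round 3 (k=14): L=187 R=116
Round 4 (k=26): L=116 R=116
Round 5 (k=36): L=116 R=35
Round 6 (k=37): L=35 R=98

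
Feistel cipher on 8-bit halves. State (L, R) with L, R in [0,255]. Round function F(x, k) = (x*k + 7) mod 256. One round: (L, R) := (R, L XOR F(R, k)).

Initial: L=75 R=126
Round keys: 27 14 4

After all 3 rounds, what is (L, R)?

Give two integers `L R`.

Answer: 13 33

Derivation:
Round 1 (k=27): L=126 R=26
Round 2 (k=14): L=26 R=13
Round 3 (k=4): L=13 R=33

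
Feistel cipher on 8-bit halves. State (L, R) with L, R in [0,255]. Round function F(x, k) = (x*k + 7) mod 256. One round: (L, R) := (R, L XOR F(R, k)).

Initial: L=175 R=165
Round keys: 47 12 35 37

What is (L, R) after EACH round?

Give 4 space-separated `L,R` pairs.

Round 1 (k=47): L=165 R=253
Round 2 (k=12): L=253 R=70
Round 3 (k=35): L=70 R=100
Round 4 (k=37): L=100 R=61

Answer: 165,253 253,70 70,100 100,61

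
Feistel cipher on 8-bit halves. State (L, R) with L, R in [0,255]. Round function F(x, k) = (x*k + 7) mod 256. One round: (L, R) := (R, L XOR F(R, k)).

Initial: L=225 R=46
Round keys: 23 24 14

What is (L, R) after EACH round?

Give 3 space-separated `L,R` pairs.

Round 1 (k=23): L=46 R=200
Round 2 (k=24): L=200 R=233
Round 3 (k=14): L=233 R=13

Answer: 46,200 200,233 233,13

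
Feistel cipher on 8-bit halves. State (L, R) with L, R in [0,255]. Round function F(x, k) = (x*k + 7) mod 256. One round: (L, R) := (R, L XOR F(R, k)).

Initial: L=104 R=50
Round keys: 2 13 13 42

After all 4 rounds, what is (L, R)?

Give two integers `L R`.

Round 1 (k=2): L=50 R=3
Round 2 (k=13): L=3 R=28
Round 3 (k=13): L=28 R=112
Round 4 (k=42): L=112 R=123

Answer: 112 123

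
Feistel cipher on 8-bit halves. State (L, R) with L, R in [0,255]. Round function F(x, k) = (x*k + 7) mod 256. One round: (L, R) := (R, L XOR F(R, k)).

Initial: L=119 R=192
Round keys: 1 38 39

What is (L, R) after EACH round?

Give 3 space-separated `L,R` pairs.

Answer: 192,176 176,231 231,136

Derivation:
Round 1 (k=1): L=192 R=176
Round 2 (k=38): L=176 R=231
Round 3 (k=39): L=231 R=136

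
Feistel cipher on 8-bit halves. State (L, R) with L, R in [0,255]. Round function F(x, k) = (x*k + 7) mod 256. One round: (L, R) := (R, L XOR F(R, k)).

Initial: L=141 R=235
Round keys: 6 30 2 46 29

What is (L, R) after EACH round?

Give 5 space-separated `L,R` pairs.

Round 1 (k=6): L=235 R=4
Round 2 (k=30): L=4 R=148
Round 3 (k=2): L=148 R=43
Round 4 (k=46): L=43 R=85
Round 5 (k=29): L=85 R=131

Answer: 235,4 4,148 148,43 43,85 85,131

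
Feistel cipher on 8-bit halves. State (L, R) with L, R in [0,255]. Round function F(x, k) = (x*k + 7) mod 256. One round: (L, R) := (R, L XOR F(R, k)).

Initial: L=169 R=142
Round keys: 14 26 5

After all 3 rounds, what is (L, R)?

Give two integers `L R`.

Round 1 (k=14): L=142 R=98
Round 2 (k=26): L=98 R=117
Round 3 (k=5): L=117 R=50

Answer: 117 50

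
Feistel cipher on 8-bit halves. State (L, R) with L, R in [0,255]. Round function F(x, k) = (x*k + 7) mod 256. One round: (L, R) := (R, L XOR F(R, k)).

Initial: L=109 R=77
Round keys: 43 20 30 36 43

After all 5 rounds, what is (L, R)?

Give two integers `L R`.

Answer: 169 26

Derivation:
Round 1 (k=43): L=77 R=155
Round 2 (k=20): L=155 R=110
Round 3 (k=30): L=110 R=112
Round 4 (k=36): L=112 R=169
Round 5 (k=43): L=169 R=26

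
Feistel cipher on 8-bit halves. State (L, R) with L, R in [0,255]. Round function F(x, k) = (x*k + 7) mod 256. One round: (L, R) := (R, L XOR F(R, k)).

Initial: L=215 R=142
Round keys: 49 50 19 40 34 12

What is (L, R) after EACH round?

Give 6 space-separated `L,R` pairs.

Round 1 (k=49): L=142 R=226
Round 2 (k=50): L=226 R=165
Round 3 (k=19): L=165 R=164
Round 4 (k=40): L=164 R=2
Round 5 (k=34): L=2 R=239
Round 6 (k=12): L=239 R=57

Answer: 142,226 226,165 165,164 164,2 2,239 239,57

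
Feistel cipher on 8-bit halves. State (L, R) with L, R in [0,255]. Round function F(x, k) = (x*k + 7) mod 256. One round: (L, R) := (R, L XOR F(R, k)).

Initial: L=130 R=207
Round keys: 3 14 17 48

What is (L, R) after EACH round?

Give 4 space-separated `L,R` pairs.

Round 1 (k=3): L=207 R=246
Round 2 (k=14): L=246 R=180
Round 3 (k=17): L=180 R=13
Round 4 (k=48): L=13 R=195

Answer: 207,246 246,180 180,13 13,195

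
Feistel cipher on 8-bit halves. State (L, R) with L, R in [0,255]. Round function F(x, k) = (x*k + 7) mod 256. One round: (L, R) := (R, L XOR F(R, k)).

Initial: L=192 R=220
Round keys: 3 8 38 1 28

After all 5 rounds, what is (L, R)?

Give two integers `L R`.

Answer: 42 189

Derivation:
Round 1 (k=3): L=220 R=91
Round 2 (k=8): L=91 R=3
Round 3 (k=38): L=3 R=34
Round 4 (k=1): L=34 R=42
Round 5 (k=28): L=42 R=189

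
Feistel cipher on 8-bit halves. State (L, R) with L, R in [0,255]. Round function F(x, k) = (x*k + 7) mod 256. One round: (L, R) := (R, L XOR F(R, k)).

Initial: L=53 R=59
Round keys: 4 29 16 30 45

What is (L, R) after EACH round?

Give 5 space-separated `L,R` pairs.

Round 1 (k=4): L=59 R=198
Round 2 (k=29): L=198 R=78
Round 3 (k=16): L=78 R=33
Round 4 (k=30): L=33 R=171
Round 5 (k=45): L=171 R=55

Answer: 59,198 198,78 78,33 33,171 171,55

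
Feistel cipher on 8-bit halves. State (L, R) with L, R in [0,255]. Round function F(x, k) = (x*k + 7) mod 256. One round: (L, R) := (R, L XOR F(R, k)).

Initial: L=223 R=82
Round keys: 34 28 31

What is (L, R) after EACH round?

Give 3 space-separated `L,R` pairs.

Round 1 (k=34): L=82 R=52
Round 2 (k=28): L=52 R=229
Round 3 (k=31): L=229 R=246

Answer: 82,52 52,229 229,246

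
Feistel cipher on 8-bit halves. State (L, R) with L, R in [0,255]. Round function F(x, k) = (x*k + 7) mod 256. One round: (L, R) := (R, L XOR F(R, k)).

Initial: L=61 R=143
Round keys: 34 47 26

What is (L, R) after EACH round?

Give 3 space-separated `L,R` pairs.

Answer: 143,56 56,192 192,191

Derivation:
Round 1 (k=34): L=143 R=56
Round 2 (k=47): L=56 R=192
Round 3 (k=26): L=192 R=191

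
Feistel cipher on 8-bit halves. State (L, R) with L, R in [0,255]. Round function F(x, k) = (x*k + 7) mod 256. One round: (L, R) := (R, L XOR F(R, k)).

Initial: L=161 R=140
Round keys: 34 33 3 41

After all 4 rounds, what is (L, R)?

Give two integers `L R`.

Answer: 156 138

Derivation:
Round 1 (k=34): L=140 R=62
Round 2 (k=33): L=62 R=137
Round 3 (k=3): L=137 R=156
Round 4 (k=41): L=156 R=138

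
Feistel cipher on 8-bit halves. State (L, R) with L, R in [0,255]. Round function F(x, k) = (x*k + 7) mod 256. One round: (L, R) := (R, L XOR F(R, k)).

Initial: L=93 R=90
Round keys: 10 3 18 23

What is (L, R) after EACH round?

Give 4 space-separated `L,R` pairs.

Round 1 (k=10): L=90 R=214
Round 2 (k=3): L=214 R=211
Round 3 (k=18): L=211 R=11
Round 4 (k=23): L=11 R=215

Answer: 90,214 214,211 211,11 11,215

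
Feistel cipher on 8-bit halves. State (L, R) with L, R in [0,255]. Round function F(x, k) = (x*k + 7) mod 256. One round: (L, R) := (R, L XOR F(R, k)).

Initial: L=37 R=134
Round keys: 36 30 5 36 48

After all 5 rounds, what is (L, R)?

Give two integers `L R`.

Answer: 186 45

Derivation:
Round 1 (k=36): L=134 R=250
Round 2 (k=30): L=250 R=213
Round 3 (k=5): L=213 R=202
Round 4 (k=36): L=202 R=186
Round 5 (k=48): L=186 R=45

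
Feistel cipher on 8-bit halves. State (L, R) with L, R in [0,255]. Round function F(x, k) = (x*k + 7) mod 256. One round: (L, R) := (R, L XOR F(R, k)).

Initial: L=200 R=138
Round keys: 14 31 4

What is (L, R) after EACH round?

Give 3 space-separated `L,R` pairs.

Round 1 (k=14): L=138 R=91
Round 2 (k=31): L=91 R=134
Round 3 (k=4): L=134 R=68

Answer: 138,91 91,134 134,68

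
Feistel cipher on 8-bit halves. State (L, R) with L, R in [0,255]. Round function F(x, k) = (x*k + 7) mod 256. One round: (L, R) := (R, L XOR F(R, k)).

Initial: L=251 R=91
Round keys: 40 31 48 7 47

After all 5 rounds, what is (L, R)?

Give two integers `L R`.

Answer: 68 192

Derivation:
Round 1 (k=40): L=91 R=196
Round 2 (k=31): L=196 R=152
Round 3 (k=48): L=152 R=67
Round 4 (k=7): L=67 R=68
Round 5 (k=47): L=68 R=192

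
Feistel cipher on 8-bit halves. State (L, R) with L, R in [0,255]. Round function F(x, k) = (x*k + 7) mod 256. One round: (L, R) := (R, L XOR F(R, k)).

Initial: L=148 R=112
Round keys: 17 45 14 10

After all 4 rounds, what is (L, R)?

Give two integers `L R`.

Round 1 (k=17): L=112 R=227
Round 2 (k=45): L=227 R=158
Round 3 (k=14): L=158 R=72
Round 4 (k=10): L=72 R=73

Answer: 72 73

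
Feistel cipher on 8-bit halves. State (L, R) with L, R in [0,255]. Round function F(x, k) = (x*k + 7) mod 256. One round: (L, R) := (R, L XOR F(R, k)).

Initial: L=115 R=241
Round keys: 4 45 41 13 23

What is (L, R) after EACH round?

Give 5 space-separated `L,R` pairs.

Round 1 (k=4): L=241 R=184
Round 2 (k=45): L=184 R=174
Round 3 (k=41): L=174 R=93
Round 4 (k=13): L=93 R=110
Round 5 (k=23): L=110 R=180

Answer: 241,184 184,174 174,93 93,110 110,180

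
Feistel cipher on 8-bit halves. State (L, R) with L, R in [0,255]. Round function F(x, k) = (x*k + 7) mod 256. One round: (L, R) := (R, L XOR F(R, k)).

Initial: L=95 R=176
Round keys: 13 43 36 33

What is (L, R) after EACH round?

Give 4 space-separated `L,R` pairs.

Round 1 (k=13): L=176 R=168
Round 2 (k=43): L=168 R=143
Round 3 (k=36): L=143 R=139
Round 4 (k=33): L=139 R=125

Answer: 176,168 168,143 143,139 139,125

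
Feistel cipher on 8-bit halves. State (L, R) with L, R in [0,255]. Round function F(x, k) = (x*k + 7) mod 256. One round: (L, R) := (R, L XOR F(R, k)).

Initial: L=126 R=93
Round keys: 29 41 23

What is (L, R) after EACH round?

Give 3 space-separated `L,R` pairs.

Round 1 (k=29): L=93 R=238
Round 2 (k=41): L=238 R=120
Round 3 (k=23): L=120 R=33

Answer: 93,238 238,120 120,33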